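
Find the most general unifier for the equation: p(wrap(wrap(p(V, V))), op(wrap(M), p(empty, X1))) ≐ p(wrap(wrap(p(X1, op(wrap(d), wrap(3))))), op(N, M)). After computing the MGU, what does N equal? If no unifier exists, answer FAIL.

wrap(p(empty, op(wrap(d), wrap(3))))

Decompose p/2: wrap(wrap(p(V, V))) ≐ wrap(wrap(p(X1, op(wrap(d), wrap(3))))),  op(wrap(M), p(empty, X1)) ≐ op(N, M).
Decompose wrap/1: wrap(p(V, V)) ≐ wrap(p(X1, op(wrap(d), wrap(3)))).
Decompose wrap/1: p(V, V) ≐ p(X1, op(wrap(d), wrap(3))).
Decompose p/2: V ≐ X1,  V ≐ op(wrap(d), wrap(3)).
Bind V := X1; substituting into the one remaining equation that mentions V gives: X1 ≐ op(wrap(d), wrap(3)).
Bind X1 := op(wrap(d), wrap(3)); substituting into the remaining equation gives: op(wrap(M), p(empty, op(wrap(d), wrap(3)))) ≐ op(N, M). Substituting into the earlier binding gives V := op(wrap(d), wrap(3)).
Decompose op/2: wrap(M) ≐ N,  p(empty, op(wrap(d), wrap(3))) ≐ M.
Bind N := wrap(M); no other remaining equation mentions N.
Bind M := p(empty, op(wrap(d), wrap(3))). Substituting into the earlier binding gives N := wrap(p(empty, op(wrap(d), wrap(3)))).
MGU = { V := op(wrap(d), wrap(3)), X1 := op(wrap(d), wrap(3)), N := wrap(p(empty, op(wrap(d), wrap(3)))), M := p(empty, op(wrap(d), wrap(3))) }, so N := wrap(p(empty, op(wrap(d), wrap(3)))).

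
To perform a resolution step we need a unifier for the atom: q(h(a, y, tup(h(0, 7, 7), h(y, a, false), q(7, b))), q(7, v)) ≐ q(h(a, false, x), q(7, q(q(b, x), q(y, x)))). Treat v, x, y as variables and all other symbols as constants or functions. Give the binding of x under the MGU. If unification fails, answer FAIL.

Decompose q/2: h(a, y, tup(h(0, 7, 7), h(y, a, false), q(7, b))) ≐ h(a, false, x),  q(7, v) ≐ q(7, q(q(b, x), q(y, x))).
Decompose h/3: a ≐ a,  y ≐ false,  tup(h(0, 7, 7), h(y, a, false), q(7, b)) ≐ x.
Delete trivial equation a ≐ a.
Bind y := false; substituting into the remaining equations gives: tup(h(0, 7, 7), h(false, a, false), q(7, b)) ≐ x,  q(7, v) ≐ q(7, q(q(b, x), q(false, x))).
Bind x := tup(h(0, 7, 7), h(false, a, false), q(7, b)); substituting into the remaining equation gives: q(7, v) ≐ q(7, q(q(b, tup(h(0, 7, 7), h(false, a, false), q(7, b))), q(false, tup(h(0, 7, 7), h(false, a, false), q(7, b))))).
Decompose q/2: 7 ≐ 7,  v ≐ q(q(b, tup(h(0, 7, 7), h(false, a, false), q(7, b))), q(false, tup(h(0, 7, 7), h(false, a, false), q(7, b)))).
Delete trivial equation 7 ≐ 7.
Bind v := q(q(b, tup(h(0, 7, 7), h(false, a, false), q(7, b))), q(false, tup(h(0, 7, 7), h(false, a, false), q(7, b)))).
MGU = { y ↦ false, x ↦ tup(h(0, 7, 7), h(false, a, false), q(7, b)), v ↦ q(q(b, tup(h(0, 7, 7), h(false, a, false), q(7, b))), q(false, tup(h(0, 7, 7), h(false, a, false), q(7, b)))) }, so x ↦ tup(h(0, 7, 7), h(false, a, false), q(7, b)).

tup(h(0, 7, 7), h(false, a, false), q(7, b))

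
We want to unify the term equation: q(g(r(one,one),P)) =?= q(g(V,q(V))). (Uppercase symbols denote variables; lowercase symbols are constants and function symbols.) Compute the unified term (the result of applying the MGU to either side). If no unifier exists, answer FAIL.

Decompose q/1: g(r(one,one),P) =?= g(V,q(V)).
Decompose g/2: r(one,one) =?= V,  P =?= q(V).
Bind V := r(one,one); substituting into the remaining equation gives: P =?= q(r(one,one)).
Bind P := q(r(one,one)).
Applying the MGU to either side gives q(g(r(one,one),q(r(one,one)))).

q(g(r(one,one),q(r(one,one))))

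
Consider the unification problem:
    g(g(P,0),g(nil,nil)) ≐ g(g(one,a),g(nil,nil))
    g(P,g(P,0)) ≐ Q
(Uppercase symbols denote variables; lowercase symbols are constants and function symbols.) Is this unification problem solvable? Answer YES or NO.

Decompose g/2: g(P,0) ≐ g(one,a),  g(nil,nil) ≐ g(nil,nil).
Decompose g/2: P ≐ one,  0 ≐ a.
Bind P := one; substituting into the one remaining equation that mentions P gives: g(one,g(one,0)) ≐ Q.
Clash: constants 0 and a differ; no unifier exists.

NO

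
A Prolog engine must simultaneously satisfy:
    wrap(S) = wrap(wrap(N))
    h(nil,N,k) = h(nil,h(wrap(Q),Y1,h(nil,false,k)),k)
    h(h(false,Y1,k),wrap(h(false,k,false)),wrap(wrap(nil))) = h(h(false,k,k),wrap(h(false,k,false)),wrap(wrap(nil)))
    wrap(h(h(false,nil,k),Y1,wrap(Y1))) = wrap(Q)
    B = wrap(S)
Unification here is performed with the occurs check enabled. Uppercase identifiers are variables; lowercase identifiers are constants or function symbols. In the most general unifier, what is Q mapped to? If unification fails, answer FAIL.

h(h(false,nil,k),k,wrap(k))

Decompose wrap/1: S = wrap(N).
Bind S := wrap(N); substituting into the one remaining equation that mentions S gives: B = wrap(wrap(N)).
Decompose h/3: nil = nil,  N = h(wrap(Q),Y1,h(nil,false,k)),  k = k.
Delete trivial equation nil = nil.
Bind N := h(wrap(Q),Y1,h(nil,false,k)); substituting into the one remaining equation that mentions N gives: B = wrap(wrap(h(wrap(Q),Y1,h(nil,false,k)))). Substituting into the earlier binding gives S := wrap(h(wrap(Q),Y1,h(nil,false,k))).
Delete trivial equation k = k.
Decompose h/3: h(false,Y1,k) = h(false,k,k),  wrap(h(false,k,false)) = wrap(h(false,k,false)),  wrap(wrap(nil)) = wrap(wrap(nil)).
Decompose h/3: false = false,  Y1 = k,  k = k.
Delete trivial equation false = false.
Bind Y1 := k; substituting into the 2 remaining equations that mention Y1 gives: wrap(h(h(false,nil,k),k,wrap(k))) = wrap(Q),  B = wrap(wrap(h(wrap(Q),k,h(nil,false,k)))). Substituting into the earlier bindings gives S := wrap(h(wrap(Q),k,h(nil,false,k))), N := h(wrap(Q),k,h(nil,false,k)).
Delete trivial equation k = k.
Delete trivial equation wrap(h(false,k,false)) = wrap(h(false,k,false)).
Delete trivial equation wrap(wrap(nil)) = wrap(wrap(nil)).
Decompose wrap/1: h(h(false,nil,k),k,wrap(k)) = Q.
Bind Q := h(h(false,nil,k),k,wrap(k)); substituting into the remaining equation gives: B = wrap(wrap(h(wrap(h(h(false,nil,k),k,wrap(k))),k,h(nil,false,k)))). Substituting into the earlier bindings gives S := wrap(h(wrap(h(h(false,nil,k),k,wrap(k))),k,h(nil,false,k))), N := h(wrap(h(h(false,nil,k),k,wrap(k))),k,h(nil,false,k)).
Bind B := wrap(wrap(h(wrap(h(h(false,nil,k),k,wrap(k))),k,h(nil,false,k)))).
MGU = { S ↦ wrap(h(wrap(h(h(false,nil,k),k,wrap(k))),k,h(nil,false,k))), N ↦ h(wrap(h(h(false,nil,k),k,wrap(k))),k,h(nil,false,k)), Y1 ↦ k, Q ↦ h(h(false,nil,k),k,wrap(k)), B ↦ wrap(wrap(h(wrap(h(h(false,nil,k),k,wrap(k))),k,h(nil,false,k)))) }, so Q ↦ h(h(false,nil,k),k,wrap(k)).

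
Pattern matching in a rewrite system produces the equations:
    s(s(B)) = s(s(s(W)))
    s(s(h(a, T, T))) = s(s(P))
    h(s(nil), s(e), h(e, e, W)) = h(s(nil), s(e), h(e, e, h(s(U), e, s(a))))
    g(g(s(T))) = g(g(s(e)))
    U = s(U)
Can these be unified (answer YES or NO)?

Decompose s/1: s(B) = s(s(W)).
Decompose s/1: B = s(W).
Bind B := s(W); no other remaining equation mentions B.
Decompose s/1: s(h(a, T, T)) = s(P).
Decompose s/1: h(a, T, T) = P.
Bind P := h(a, T, T); no other remaining equation mentions P.
Decompose h/3: s(nil) = s(nil),  s(e) = s(e),  h(e, e, W) = h(e, e, h(s(U), e, s(a))).
Delete trivial equation s(nil) = s(nil).
Delete trivial equation s(e) = s(e).
Decompose h/3: e = e,  e = e,  W = h(s(U), e, s(a)).
Delete trivial equation e = e.
Delete trivial equation e = e.
Bind W := h(s(U), e, s(a)); no other remaining equation mentions W. Substituting into the earlier binding gives B := s(h(s(U), e, s(a))).
Decompose g/1: g(s(T)) = g(s(e)).
Decompose g/1: s(T) = s(e).
Decompose s/1: T = e.
Bind T := e; no other remaining equation mentions T. Substituting into the earlier binding gives P := h(a, e, e).
Occurs check fails: U occurs in s(U); the equation U = s(U) has no finite solution.

NO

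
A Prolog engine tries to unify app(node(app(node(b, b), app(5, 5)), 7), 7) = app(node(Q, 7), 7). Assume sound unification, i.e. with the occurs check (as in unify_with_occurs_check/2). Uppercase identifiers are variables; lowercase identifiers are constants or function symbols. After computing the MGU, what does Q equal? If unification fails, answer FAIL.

Decompose app/2: node(app(node(b, b), app(5, 5)), 7) = node(Q, 7),  7 = 7.
Decompose node/2: app(node(b, b), app(5, 5)) = Q,  7 = 7.
Bind Q := app(node(b, b), app(5, 5)); no other remaining equation mentions Q.
Delete trivial equation 7 = 7.
Delete trivial equation 7 = 7.
MGU = { Q = app(node(b, b), app(5, 5)) }, so Q = app(node(b, b), app(5, 5)).

app(node(b, b), app(5, 5))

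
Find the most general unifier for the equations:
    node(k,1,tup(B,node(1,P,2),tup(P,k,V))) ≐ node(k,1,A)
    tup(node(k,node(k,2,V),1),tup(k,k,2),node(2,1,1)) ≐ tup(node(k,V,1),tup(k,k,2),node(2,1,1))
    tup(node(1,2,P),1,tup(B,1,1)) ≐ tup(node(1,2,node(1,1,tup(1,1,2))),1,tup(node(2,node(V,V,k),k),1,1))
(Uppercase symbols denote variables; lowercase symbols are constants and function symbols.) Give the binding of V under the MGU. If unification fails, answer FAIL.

FAIL

Decompose node/3: k ≐ k,  1 ≐ 1,  tup(B,node(1,P,2),tup(P,k,V)) ≐ A.
Delete trivial equation k ≐ k.
Delete trivial equation 1 ≐ 1.
Bind A := tup(B,node(1,P,2),tup(P,k,V)); no other remaining equation mentions A.
Decompose tup/3: node(k,node(k,2,V),1) ≐ node(k,V,1),  tup(k,k,2) ≐ tup(k,k,2),  node(2,1,1) ≐ node(2,1,1).
Decompose node/3: k ≐ k,  node(k,2,V) ≐ V,  1 ≐ 1.
Delete trivial equation k ≐ k.
Occurs check fails: V occurs in node(k,2,V); the equation V ≐ node(k,2,V) has no finite solution.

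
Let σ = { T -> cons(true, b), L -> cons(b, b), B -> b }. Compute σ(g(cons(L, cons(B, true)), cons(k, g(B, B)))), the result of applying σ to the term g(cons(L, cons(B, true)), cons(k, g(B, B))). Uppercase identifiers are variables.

Replace each occurrence of L with cons(b, b).
Replace each occurrence of B with b.
Result: g(cons(cons(b, b), cons(b, true)), cons(k, g(b, b))).

g(cons(cons(b, b), cons(b, true)), cons(k, g(b, b)))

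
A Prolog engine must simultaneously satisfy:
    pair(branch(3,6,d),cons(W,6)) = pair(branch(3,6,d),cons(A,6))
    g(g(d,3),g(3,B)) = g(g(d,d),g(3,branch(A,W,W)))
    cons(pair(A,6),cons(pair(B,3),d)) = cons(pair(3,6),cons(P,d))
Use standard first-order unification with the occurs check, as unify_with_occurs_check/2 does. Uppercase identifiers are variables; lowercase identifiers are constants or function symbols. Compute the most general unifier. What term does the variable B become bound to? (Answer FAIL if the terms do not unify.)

FAIL

Decompose pair/2: branch(3,6,d) = branch(3,6,d),  cons(W,6) = cons(A,6).
Delete trivial equation branch(3,6,d) = branch(3,6,d).
Decompose cons/2: W = A,  6 = 6.
Bind W := A; substituting into the one remaining equation that mentions W gives: g(g(d,3),g(3,B)) = g(g(d,d),g(3,branch(A,A,A))).
Delete trivial equation 6 = 6.
Decompose g/2: g(d,3) = g(d,d),  g(3,B) = g(3,branch(A,A,A)).
Decompose g/2: d = d,  3 = d.
Delete trivial equation d = d.
Clash: constants 3 and d differ; no unifier exists.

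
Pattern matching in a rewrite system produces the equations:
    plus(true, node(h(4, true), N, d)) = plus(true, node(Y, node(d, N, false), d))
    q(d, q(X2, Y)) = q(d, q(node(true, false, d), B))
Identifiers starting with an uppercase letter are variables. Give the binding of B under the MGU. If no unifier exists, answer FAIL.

FAIL

Decompose plus/2: true = true,  node(h(4, true), N, d) = node(Y, node(d, N, false), d).
Delete trivial equation true = true.
Decompose node/3: h(4, true) = Y,  N = node(d, N, false),  d = d.
Bind Y := h(4, true); substituting into the one remaining equation that mentions Y gives: q(d, q(X2, h(4, true))) = q(d, q(node(true, false, d), B)).
Occurs check fails: N occurs in node(d, N, false); the equation N = node(d, N, false) has no finite solution.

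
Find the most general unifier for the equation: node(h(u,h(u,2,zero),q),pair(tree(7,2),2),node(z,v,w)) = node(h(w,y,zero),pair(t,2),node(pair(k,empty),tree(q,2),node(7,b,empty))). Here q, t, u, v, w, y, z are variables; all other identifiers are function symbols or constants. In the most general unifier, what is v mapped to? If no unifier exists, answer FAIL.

tree(zero,2)

Decompose node/3: h(u,h(u,2,zero),q) = h(w,y,zero),  pair(tree(7,2),2) = pair(t,2),  node(z,v,w) = node(pair(k,empty),tree(q,2),node(7,b,empty)).
Decompose h/3: u = w,  h(u,2,zero) = y,  q = zero.
Bind u := w; substituting into the one remaining equation that mentions u gives: h(w,2,zero) = y.
Bind y := h(w,2,zero); no other remaining equation mentions y.
Bind q := zero; substituting into the one remaining equation that mentions q gives: node(z,v,w) = node(pair(k,empty),tree(zero,2),node(7,b,empty)).
Decompose pair/2: tree(7,2) = t,  2 = 2.
Bind t := tree(7,2); no other remaining equation mentions t.
Delete trivial equation 2 = 2.
Decompose node/3: z = pair(k,empty),  v = tree(zero,2),  w = node(7,b,empty).
Bind z := pair(k,empty); no other remaining equation mentions z.
Bind v := tree(zero,2); no other remaining equation mentions v.
Bind w := node(7,b,empty). Substituting into the earlier bindings gives u := node(7,b,empty), y := h(node(7,b,empty),2,zero).
MGU = { u -> node(7,b,empty), y -> h(node(7,b,empty),2,zero), q -> zero, t -> tree(7,2), z -> pair(k,empty), v -> tree(zero,2), w -> node(7,b,empty) }, so v -> tree(zero,2).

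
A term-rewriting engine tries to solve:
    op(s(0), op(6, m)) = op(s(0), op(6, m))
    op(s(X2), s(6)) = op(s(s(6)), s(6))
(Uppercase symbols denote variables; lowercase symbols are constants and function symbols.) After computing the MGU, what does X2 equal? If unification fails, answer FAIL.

s(6)

Delete trivial equation op(s(0), op(6, m)) = op(s(0), op(6, m)).
Decompose op/2: s(X2) = s(s(6)),  s(6) = s(6).
Decompose s/1: X2 = s(6).
Bind X2 := s(6); no other remaining equation mentions X2.
Delete trivial equation s(6) = s(6).
MGU = { X2 -> s(6) }, so X2 -> s(6).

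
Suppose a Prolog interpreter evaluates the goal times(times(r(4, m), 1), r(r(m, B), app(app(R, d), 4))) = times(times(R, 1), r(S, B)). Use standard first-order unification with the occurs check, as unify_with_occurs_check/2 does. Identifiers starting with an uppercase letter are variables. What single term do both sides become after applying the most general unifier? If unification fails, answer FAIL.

times(times(r(4, m), 1), r(r(m, app(app(r(4, m), d), 4)), app(app(r(4, m), d), 4)))

Decompose times/2: times(r(4, m), 1) = times(R, 1),  r(r(m, B), app(app(R, d), 4)) = r(S, B).
Decompose times/2: r(4, m) = R,  1 = 1.
Bind R := r(4, m); substituting into the one remaining equation that mentions R gives: r(r(m, B), app(app(r(4, m), d), 4)) = r(S, B).
Delete trivial equation 1 = 1.
Decompose r/2: r(m, B) = S,  app(app(r(4, m), d), 4) = B.
Bind S := r(m, B); no other remaining equation mentions S.
Bind B := app(app(r(4, m), d), 4). Substituting into the earlier binding gives S := r(m, app(app(r(4, m), d), 4)).
Applying the MGU to either side gives times(times(r(4, m), 1), r(r(m, app(app(r(4, m), d), 4)), app(app(r(4, m), d), 4))).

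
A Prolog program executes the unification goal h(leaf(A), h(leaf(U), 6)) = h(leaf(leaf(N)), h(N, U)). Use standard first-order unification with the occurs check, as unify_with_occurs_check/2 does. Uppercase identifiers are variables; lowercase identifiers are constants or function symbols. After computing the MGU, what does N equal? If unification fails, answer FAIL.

leaf(6)

Decompose h/2: leaf(A) = leaf(leaf(N)),  h(leaf(U), 6) = h(N, U).
Decompose leaf/1: A = leaf(N).
Bind A := leaf(N); no other remaining equation mentions A.
Decompose h/2: leaf(U) = N,  6 = U.
Bind N := leaf(U); no other remaining equation mentions N. Substituting into the earlier binding gives A := leaf(leaf(U)).
Bind U := 6. Substituting into the earlier bindings gives A := leaf(leaf(6)), N := leaf(6).
MGU = { A -> leaf(leaf(6)), N -> leaf(6), U -> 6 }, so N -> leaf(6).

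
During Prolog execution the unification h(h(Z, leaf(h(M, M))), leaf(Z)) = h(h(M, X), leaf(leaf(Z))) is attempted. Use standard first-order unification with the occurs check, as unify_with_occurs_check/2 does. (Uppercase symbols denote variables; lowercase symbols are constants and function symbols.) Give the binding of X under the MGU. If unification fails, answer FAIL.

Decompose h/2: h(Z, leaf(h(M, M))) = h(M, X),  leaf(Z) = leaf(leaf(Z)).
Decompose h/2: Z = M,  leaf(h(M, M)) = X.
Bind Z := M; substituting into the one remaining equation that mentions Z gives: leaf(M) = leaf(leaf(M)).
Bind X := leaf(h(M, M)); no other remaining equation mentions X.
Decompose leaf/1: M = leaf(M).
Occurs check fails: M occurs in leaf(M); the equation M = leaf(M) has no finite solution.

FAIL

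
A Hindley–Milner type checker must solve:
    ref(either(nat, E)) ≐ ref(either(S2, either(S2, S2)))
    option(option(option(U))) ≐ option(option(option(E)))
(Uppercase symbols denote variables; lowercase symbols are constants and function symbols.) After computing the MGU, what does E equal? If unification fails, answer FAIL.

Decompose ref/1: either(nat, E) ≐ either(S2, either(S2, S2)).
Decompose either/2: nat ≐ S2,  E ≐ either(S2, S2).
Bind S2 := nat; substituting into the one remaining equation that mentions S2 gives: E ≐ either(nat, nat).
Bind E := either(nat, nat); substituting into the remaining equation gives: option(option(option(U))) ≐ option(option(option(either(nat, nat)))).
Decompose option/1: option(option(U)) ≐ option(option(either(nat, nat))).
Decompose option/1: option(U) ≐ option(either(nat, nat)).
Decompose option/1: U ≐ either(nat, nat).
Bind U := either(nat, nat).
MGU = { S2 -> nat, E -> either(nat, nat), U -> either(nat, nat) }, so E -> either(nat, nat).

either(nat, nat)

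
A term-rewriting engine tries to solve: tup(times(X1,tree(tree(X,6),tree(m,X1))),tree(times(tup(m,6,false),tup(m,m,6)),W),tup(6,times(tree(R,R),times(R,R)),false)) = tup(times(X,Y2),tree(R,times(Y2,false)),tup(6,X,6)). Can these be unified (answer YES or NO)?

NO

Decompose tup/3: times(X1,tree(tree(X,6),tree(m,X1))) = times(X,Y2),  tree(times(tup(m,6,false),tup(m,m,6)),W) = tree(R,times(Y2,false)),  tup(6,times(tree(R,R),times(R,R)),false) = tup(6,X,6).
Decompose times/2: X1 = X,  tree(tree(X,6),tree(m,X1)) = Y2.
Bind X1 := X; substituting into the one remaining equation that mentions X1 gives: tree(tree(X,6),tree(m,X)) = Y2.
Bind Y2 := tree(tree(X,6),tree(m,X)); substituting into the one remaining equation that mentions Y2 gives: tree(times(tup(m,6,false),tup(m,m,6)),W) = tree(R,times(tree(tree(X,6),tree(m,X)),false)).
Decompose tree/2: times(tup(m,6,false),tup(m,m,6)) = R,  W = times(tree(tree(X,6),tree(m,X)),false).
Bind R := times(tup(m,6,false),tup(m,m,6)); substituting into the one remaining equation that mentions R gives: tup(6,times(tree(times(tup(m,6,false),tup(m,m,6)),times(tup(m,6,false),tup(m,m,6))),times(times(tup(m,6,false),tup(m,m,6)),times(tup(m,6,false),tup(m,m,6)))),false) = tup(6,X,6).
Bind W := times(tree(tree(X,6),tree(m,X)),false); no other remaining equation mentions W.
Decompose tup/3: 6 = 6,  times(tree(times(tup(m,6,false),tup(m,m,6)),times(tup(m,6,false),tup(m,m,6))),times(times(tup(m,6,false),tup(m,m,6)),times(tup(m,6,false),tup(m,m,6)))) = X,  false = 6.
Delete trivial equation 6 = 6.
Bind X := times(tree(times(tup(m,6,false),tup(m,m,6)),times(tup(m,6,false),tup(m,m,6))),times(times(tup(m,6,false),tup(m,m,6)),times(tup(m,6,false),tup(m,m,6)))); no other remaining equation mentions X. Substituting into the earlier bindings gives X1 := times(tree(times(tup(m,6,false),tup(m,m,6)),times(tup(m,6,false),tup(m,m,6))),times(times(tup(m,6,false),tup(m,m,6)),times(tup(m,6,false),tup(m,m,6)))), Y2 := tree(tree(times(tree(times(tup(m,6,false),tup(m,m,6)),times(tup(m,6,false),tup(m,m,6))),times(times(tup(m,6,false),tup(m,m,6)),times(tup(m,6,false),tup(m,m,6)))),6),tree(m,times(tree(times(tup(m,6,false),tup(m,m,6)),times(tup(m,6,false),tup(m,m,6))),times(times(tup(m,6,false),tup(m,m,6)),times(tup(m,6,false),tup(m,m,6)))))), W := times(tree(tree(times(tree(times(tup(m,6,false),tup(m,m,6)),times(tup(m,6,false),tup(m,m,6))),times(times(tup(m,6,false),tup(m,m,6)),times(tup(m,6,false),tup(m,m,6)))),6),tree(m,times(tree(times(tup(m,6,false),tup(m,m,6)),times(tup(m,6,false),tup(m,m,6))),times(times(tup(m,6,false),tup(m,m,6)),times(tup(m,6,false),tup(m,m,6)))))),false).
Clash: constants false and 6 differ; no unifier exists.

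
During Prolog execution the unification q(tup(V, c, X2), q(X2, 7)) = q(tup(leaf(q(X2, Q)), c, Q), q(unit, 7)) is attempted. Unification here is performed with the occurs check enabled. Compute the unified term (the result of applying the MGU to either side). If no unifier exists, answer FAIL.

q(tup(leaf(q(unit, unit)), c, unit), q(unit, 7))

Decompose q/2: tup(V, c, X2) = tup(leaf(q(X2, Q)), c, Q),  q(X2, 7) = q(unit, 7).
Decompose tup/3: V = leaf(q(X2, Q)),  c = c,  X2 = Q.
Bind V := leaf(q(X2, Q)); no other remaining equation mentions V.
Delete trivial equation c = c.
Bind X2 := Q; substituting into the remaining equation gives: q(Q, 7) = q(unit, 7). Substituting into the earlier binding gives V := leaf(q(Q, Q)).
Decompose q/2: Q = unit,  7 = 7.
Bind Q := unit; no other remaining equation mentions Q. Substituting into the earlier bindings gives V := leaf(q(unit, unit)), X2 := unit.
Delete trivial equation 7 = 7.
Applying the MGU to either side gives q(tup(leaf(q(unit, unit)), c, unit), q(unit, 7)).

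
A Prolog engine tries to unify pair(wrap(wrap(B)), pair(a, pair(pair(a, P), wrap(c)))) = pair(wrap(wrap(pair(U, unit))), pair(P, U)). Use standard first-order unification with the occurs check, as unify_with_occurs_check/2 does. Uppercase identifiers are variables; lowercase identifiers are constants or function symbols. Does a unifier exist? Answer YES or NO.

Decompose pair/2: wrap(wrap(B)) = wrap(wrap(pair(U, unit))),  pair(a, pair(pair(a, P), wrap(c))) = pair(P, U).
Decompose wrap/1: wrap(B) = wrap(pair(U, unit)).
Decompose wrap/1: B = pair(U, unit).
Bind B := pair(U, unit); no other remaining equation mentions B.
Decompose pair/2: a = P,  pair(pair(a, P), wrap(c)) = U.
Bind P := a; substituting into the remaining equation gives: pair(pair(a, a), wrap(c)) = U.
Bind U := pair(pair(a, a), wrap(c)). Substituting into the earlier binding gives B := pair(pair(pair(a, a), wrap(c)), unit).
No equations remain and no clash or occurs-check failure arose, so a unifier exists.

YES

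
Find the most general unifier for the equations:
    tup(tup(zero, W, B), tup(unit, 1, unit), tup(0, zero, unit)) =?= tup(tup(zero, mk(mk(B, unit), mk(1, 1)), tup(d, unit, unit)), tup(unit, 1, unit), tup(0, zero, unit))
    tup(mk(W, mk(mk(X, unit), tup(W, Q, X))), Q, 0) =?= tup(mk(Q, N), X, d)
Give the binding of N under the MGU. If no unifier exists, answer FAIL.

Decompose tup/3: tup(zero, W, B) =?= tup(zero, mk(mk(B, unit), mk(1, 1)), tup(d, unit, unit)),  tup(unit, 1, unit) =?= tup(unit, 1, unit),  tup(0, zero, unit) =?= tup(0, zero, unit).
Decompose tup/3: zero =?= zero,  W =?= mk(mk(B, unit), mk(1, 1)),  B =?= tup(d, unit, unit).
Delete trivial equation zero =?= zero.
Bind W := mk(mk(B, unit), mk(1, 1)); substituting into the one remaining equation that mentions W gives: tup(mk(mk(mk(B, unit), mk(1, 1)), mk(mk(X, unit), tup(mk(mk(B, unit), mk(1, 1)), Q, X))), Q, 0) =?= tup(mk(Q, N), X, d).
Bind B := tup(d, unit, unit); substituting into the one remaining equation that mentions B gives: tup(mk(mk(mk(tup(d, unit, unit), unit), mk(1, 1)), mk(mk(X, unit), tup(mk(mk(tup(d, unit, unit), unit), mk(1, 1)), Q, X))), Q, 0) =?= tup(mk(Q, N), X, d). Substituting into the earlier binding gives W := mk(mk(tup(d, unit, unit), unit), mk(1, 1)).
Delete trivial equation tup(unit, 1, unit) =?= tup(unit, 1, unit).
Delete trivial equation tup(0, zero, unit) =?= tup(0, zero, unit).
Decompose tup/3: mk(mk(mk(tup(d, unit, unit), unit), mk(1, 1)), mk(mk(X, unit), tup(mk(mk(tup(d, unit, unit), unit), mk(1, 1)), Q, X))) =?= mk(Q, N),  Q =?= X,  0 =?= d.
Decompose mk/2: mk(mk(tup(d, unit, unit), unit), mk(1, 1)) =?= Q,  mk(mk(X, unit), tup(mk(mk(tup(d, unit, unit), unit), mk(1, 1)), Q, X)) =?= N.
Bind Q := mk(mk(tup(d, unit, unit), unit), mk(1, 1)); substituting into the 2 remaining equations that mention Q gives: mk(mk(X, unit), tup(mk(mk(tup(d, unit, unit), unit), mk(1, 1)), mk(mk(tup(d, unit, unit), unit), mk(1, 1)), X)) =?= N,  mk(mk(tup(d, unit, unit), unit), mk(1, 1)) =?= X.
Bind N := mk(mk(X, unit), tup(mk(mk(tup(d, unit, unit), unit), mk(1, 1)), mk(mk(tup(d, unit, unit), unit), mk(1, 1)), X)); no other remaining equation mentions N.
Bind X := mk(mk(tup(d, unit, unit), unit), mk(1, 1)); no other remaining equation mentions X. Substituting into the earlier binding gives N := mk(mk(mk(mk(tup(d, unit, unit), unit), mk(1, 1)), unit), tup(mk(mk(tup(d, unit, unit), unit), mk(1, 1)), mk(mk(tup(d, unit, unit), unit), mk(1, 1)), mk(mk(tup(d, unit, unit), unit), mk(1, 1)))).
Clash: constants 0 and d differ; no unifier exists.

FAIL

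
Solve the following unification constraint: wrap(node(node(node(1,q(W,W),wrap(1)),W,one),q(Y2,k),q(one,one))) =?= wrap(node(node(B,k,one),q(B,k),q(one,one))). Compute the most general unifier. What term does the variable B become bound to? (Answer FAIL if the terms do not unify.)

Decompose wrap/1: node(node(node(1,q(W,W),wrap(1)),W,one),q(Y2,k),q(one,one)) =?= node(node(B,k,one),q(B,k),q(one,one)).
Decompose node/3: node(node(1,q(W,W),wrap(1)),W,one) =?= node(B,k,one),  q(Y2,k) =?= q(B,k),  q(one,one) =?= q(one,one).
Decompose node/3: node(1,q(W,W),wrap(1)) =?= B,  W =?= k,  one =?= one.
Bind B := node(1,q(W,W),wrap(1)); substituting into the one remaining equation that mentions B gives: q(Y2,k) =?= q(node(1,q(W,W),wrap(1)),k).
Bind W := k; substituting into the one remaining equation that mentions W gives: q(Y2,k) =?= q(node(1,q(k,k),wrap(1)),k). Substituting into the earlier binding gives B := node(1,q(k,k),wrap(1)).
Delete trivial equation one =?= one.
Decompose q/2: Y2 =?= node(1,q(k,k),wrap(1)),  k =?= k.
Bind Y2 := node(1,q(k,k),wrap(1)); no other remaining equation mentions Y2.
Delete trivial equation k =?= k.
Delete trivial equation q(one,one) =?= q(one,one).
MGU = { B := node(1,q(k,k),wrap(1)), W := k, Y2 := node(1,q(k,k),wrap(1)) }, so B := node(1,q(k,k),wrap(1)).

node(1,q(k,k),wrap(1))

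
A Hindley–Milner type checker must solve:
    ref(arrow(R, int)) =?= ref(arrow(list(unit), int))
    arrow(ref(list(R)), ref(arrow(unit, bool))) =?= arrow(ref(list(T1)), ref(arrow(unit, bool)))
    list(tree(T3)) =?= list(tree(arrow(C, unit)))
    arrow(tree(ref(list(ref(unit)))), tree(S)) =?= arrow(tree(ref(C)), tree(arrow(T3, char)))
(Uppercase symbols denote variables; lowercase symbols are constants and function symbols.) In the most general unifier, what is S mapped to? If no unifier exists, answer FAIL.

Decompose ref/1: arrow(R, int) =?= arrow(list(unit), int).
Decompose arrow/2: R =?= list(unit),  int =?= int.
Bind R := list(unit); substituting into the one remaining equation that mentions R gives: arrow(ref(list(list(unit))), ref(arrow(unit, bool))) =?= arrow(ref(list(T1)), ref(arrow(unit, bool))).
Delete trivial equation int =?= int.
Decompose arrow/2: ref(list(list(unit))) =?= ref(list(T1)),  ref(arrow(unit, bool)) =?= ref(arrow(unit, bool)).
Decompose ref/1: list(list(unit)) =?= list(T1).
Decompose list/1: list(unit) =?= T1.
Bind T1 := list(unit); no other remaining equation mentions T1.
Delete trivial equation ref(arrow(unit, bool)) =?= ref(arrow(unit, bool)).
Decompose list/1: tree(T3) =?= tree(arrow(C, unit)).
Decompose tree/1: T3 =?= arrow(C, unit).
Bind T3 := arrow(C, unit); substituting into the remaining equation gives: arrow(tree(ref(list(ref(unit)))), tree(S)) =?= arrow(tree(ref(C)), tree(arrow(arrow(C, unit), char))).
Decompose arrow/2: tree(ref(list(ref(unit)))) =?= tree(ref(C)),  tree(S) =?= tree(arrow(arrow(C, unit), char)).
Decompose tree/1: ref(list(ref(unit))) =?= ref(C).
Decompose ref/1: list(ref(unit)) =?= C.
Bind C := list(ref(unit)); substituting into the remaining equation gives: tree(S) =?= tree(arrow(arrow(list(ref(unit)), unit), char)). Substituting into the earlier binding gives T3 := arrow(list(ref(unit)), unit).
Decompose tree/1: S =?= arrow(arrow(list(ref(unit)), unit), char).
Bind S := arrow(arrow(list(ref(unit)), unit), char).
MGU = { R := list(unit), T1 := list(unit), T3 := arrow(list(ref(unit)), unit), C := list(ref(unit)), S := arrow(arrow(list(ref(unit)), unit), char) }, so S := arrow(arrow(list(ref(unit)), unit), char).

arrow(arrow(list(ref(unit)), unit), char)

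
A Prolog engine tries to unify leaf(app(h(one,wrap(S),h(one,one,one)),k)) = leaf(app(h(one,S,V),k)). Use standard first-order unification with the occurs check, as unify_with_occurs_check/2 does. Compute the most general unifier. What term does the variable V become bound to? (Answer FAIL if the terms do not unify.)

FAIL

Decompose leaf/1: app(h(one,wrap(S),h(one,one,one)),k) = app(h(one,S,V),k).
Decompose app/2: h(one,wrap(S),h(one,one,one)) = h(one,S,V),  k = k.
Decompose h/3: one = one,  wrap(S) = S,  h(one,one,one) = V.
Delete trivial equation one = one.
Occurs check fails: S occurs in wrap(S); the equation S = wrap(S) has no finite solution.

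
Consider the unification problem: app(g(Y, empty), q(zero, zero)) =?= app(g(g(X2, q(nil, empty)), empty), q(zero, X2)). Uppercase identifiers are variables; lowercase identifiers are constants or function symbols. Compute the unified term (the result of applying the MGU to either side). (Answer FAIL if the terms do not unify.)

Decompose app/2: g(Y, empty) =?= g(g(X2, q(nil, empty)), empty),  q(zero, zero) =?= q(zero, X2).
Decompose g/2: Y =?= g(X2, q(nil, empty)),  empty =?= empty.
Bind Y := g(X2, q(nil, empty)); no other remaining equation mentions Y.
Delete trivial equation empty =?= empty.
Decompose q/2: zero =?= zero,  zero =?= X2.
Delete trivial equation zero =?= zero.
Bind X2 := zero. Substituting into the earlier binding gives Y := g(zero, q(nil, empty)).
Applying the MGU to either side gives app(g(g(zero, q(nil, empty)), empty), q(zero, zero)).

app(g(g(zero, q(nil, empty)), empty), q(zero, zero))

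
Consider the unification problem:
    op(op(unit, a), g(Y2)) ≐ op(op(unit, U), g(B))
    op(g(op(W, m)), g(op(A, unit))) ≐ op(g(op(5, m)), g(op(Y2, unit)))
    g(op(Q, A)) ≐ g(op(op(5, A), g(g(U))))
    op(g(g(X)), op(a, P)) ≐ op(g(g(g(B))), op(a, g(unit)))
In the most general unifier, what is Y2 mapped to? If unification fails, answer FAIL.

Decompose op/2: op(unit, a) ≐ op(unit, U),  g(Y2) ≐ g(B).
Decompose op/2: unit ≐ unit,  a ≐ U.
Delete trivial equation unit ≐ unit.
Bind U := a; substituting into the one remaining equation that mentions U gives: g(op(Q, A)) ≐ g(op(op(5, A), g(g(a)))).
Decompose g/1: Y2 ≐ B.
Bind Y2 := B; substituting into the one remaining equation that mentions Y2 gives: op(g(op(W, m)), g(op(A, unit))) ≐ op(g(op(5, m)), g(op(B, unit))).
Decompose op/2: g(op(W, m)) ≐ g(op(5, m)),  g(op(A, unit)) ≐ g(op(B, unit)).
Decompose g/1: op(W, m) ≐ op(5, m).
Decompose op/2: W ≐ 5,  m ≐ m.
Bind W := 5; no other remaining equation mentions W.
Delete trivial equation m ≐ m.
Decompose g/1: op(A, unit) ≐ op(B, unit).
Decompose op/2: A ≐ B,  unit ≐ unit.
Bind A := B; substituting into the one remaining equation that mentions A gives: g(op(Q, B)) ≐ g(op(op(5, B), g(g(a)))).
Delete trivial equation unit ≐ unit.
Decompose g/1: op(Q, B) ≐ op(op(5, B), g(g(a))).
Decompose op/2: Q ≐ op(5, B),  B ≐ g(g(a)).
Bind Q := op(5, B); no other remaining equation mentions Q.
Bind B := g(g(a)); substituting into the remaining equation gives: op(g(g(X)), op(a, P)) ≐ op(g(g(g(g(g(a))))), op(a, g(unit))). Substituting into the earlier bindings gives Y2 := g(g(a)), A := g(g(a)), Q := op(5, g(g(a))).
Decompose op/2: g(g(X)) ≐ g(g(g(g(g(a))))),  op(a, P) ≐ op(a, g(unit)).
Decompose g/1: g(X) ≐ g(g(g(g(a)))).
Decompose g/1: X ≐ g(g(g(a))).
Bind X := g(g(g(a))); no other remaining equation mentions X.
Decompose op/2: a ≐ a,  P ≐ g(unit).
Delete trivial equation a ≐ a.
Bind P := g(unit).
MGU = { U ↦ a, Y2 ↦ g(g(a)), W ↦ 5, A ↦ g(g(a)), Q ↦ op(5, g(g(a))), B ↦ g(g(a)), X ↦ g(g(g(a))), P ↦ g(unit) }, so Y2 ↦ g(g(a)).

g(g(a))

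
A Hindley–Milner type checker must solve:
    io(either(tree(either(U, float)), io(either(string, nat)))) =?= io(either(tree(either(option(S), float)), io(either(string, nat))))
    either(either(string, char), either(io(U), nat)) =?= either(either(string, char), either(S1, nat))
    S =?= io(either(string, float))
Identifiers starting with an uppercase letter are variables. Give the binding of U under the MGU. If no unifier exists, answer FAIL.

Decompose io/1: either(tree(either(U, float)), io(either(string, nat))) =?= either(tree(either(option(S), float)), io(either(string, nat))).
Decompose either/2: tree(either(U, float)) =?= tree(either(option(S), float)),  io(either(string, nat)) =?= io(either(string, nat)).
Decompose tree/1: either(U, float) =?= either(option(S), float).
Decompose either/2: U =?= option(S),  float =?= float.
Bind U := option(S); substituting into the one remaining equation that mentions U gives: either(either(string, char), either(io(option(S)), nat)) =?= either(either(string, char), either(S1, nat)).
Delete trivial equation float =?= float.
Delete trivial equation io(either(string, nat)) =?= io(either(string, nat)).
Decompose either/2: either(string, char) =?= either(string, char),  either(io(option(S)), nat) =?= either(S1, nat).
Delete trivial equation either(string, char) =?= either(string, char).
Decompose either/2: io(option(S)) =?= S1,  nat =?= nat.
Bind S1 := io(option(S)); no other remaining equation mentions S1.
Delete trivial equation nat =?= nat.
Bind S := io(either(string, float)). Substituting into the earlier bindings gives U := option(io(either(string, float))), S1 := io(option(io(either(string, float)))).
MGU = { U ↦ option(io(either(string, float))), S1 ↦ io(option(io(either(string, float)))), S ↦ io(either(string, float)) }, so U ↦ option(io(either(string, float))).

option(io(either(string, float)))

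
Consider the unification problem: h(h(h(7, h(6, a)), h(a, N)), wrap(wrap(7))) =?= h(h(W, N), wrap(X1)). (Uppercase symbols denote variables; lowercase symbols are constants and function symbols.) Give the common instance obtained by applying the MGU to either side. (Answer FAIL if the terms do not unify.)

Decompose h/2: h(h(7, h(6, a)), h(a, N)) =?= h(W, N),  wrap(wrap(7)) =?= wrap(X1).
Decompose h/2: h(7, h(6, a)) =?= W,  h(a, N) =?= N.
Bind W := h(7, h(6, a)); no other remaining equation mentions W.
Occurs check fails: N occurs in h(a, N); the equation N =?= h(a, N) has no finite solution.

FAIL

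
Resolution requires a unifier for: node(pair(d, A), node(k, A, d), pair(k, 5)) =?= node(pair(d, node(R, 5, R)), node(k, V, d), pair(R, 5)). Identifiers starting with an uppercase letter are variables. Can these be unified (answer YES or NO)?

Decompose node/3: pair(d, A) =?= pair(d, node(R, 5, R)),  node(k, A, d) =?= node(k, V, d),  pair(k, 5) =?= pair(R, 5).
Decompose pair/2: d =?= d,  A =?= node(R, 5, R).
Delete trivial equation d =?= d.
Bind A := node(R, 5, R); substituting into the one remaining equation that mentions A gives: node(k, node(R, 5, R), d) =?= node(k, V, d).
Decompose node/3: k =?= k,  node(R, 5, R) =?= V,  d =?= d.
Delete trivial equation k =?= k.
Bind V := node(R, 5, R); no other remaining equation mentions V.
Delete trivial equation d =?= d.
Decompose pair/2: k =?= R,  5 =?= 5.
Bind R := k; no other remaining equation mentions R. Substituting into the earlier bindings gives A := node(k, 5, k), V := node(k, 5, k).
Delete trivial equation 5 =?= 5.
No equations remain and no clash or occurs-check failure arose, so a unifier exists.

YES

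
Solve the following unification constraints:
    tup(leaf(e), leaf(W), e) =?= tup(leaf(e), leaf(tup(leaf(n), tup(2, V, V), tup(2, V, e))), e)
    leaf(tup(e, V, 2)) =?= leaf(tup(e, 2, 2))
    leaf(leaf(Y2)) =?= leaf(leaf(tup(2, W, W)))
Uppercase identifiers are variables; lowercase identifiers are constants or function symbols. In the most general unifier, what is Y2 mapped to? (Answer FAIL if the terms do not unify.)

Decompose tup/3: leaf(e) =?= leaf(e),  leaf(W) =?= leaf(tup(leaf(n), tup(2, V, V), tup(2, V, e))),  e =?= e.
Delete trivial equation leaf(e) =?= leaf(e).
Decompose leaf/1: W =?= tup(leaf(n), tup(2, V, V), tup(2, V, e)).
Bind W := tup(leaf(n), tup(2, V, V), tup(2, V, e)); substituting into the one remaining equation that mentions W gives: leaf(leaf(Y2)) =?= leaf(leaf(tup(2, tup(leaf(n), tup(2, V, V), tup(2, V, e)), tup(leaf(n), tup(2, V, V), tup(2, V, e))))).
Delete trivial equation e =?= e.
Decompose leaf/1: tup(e, V, 2) =?= tup(e, 2, 2).
Decompose tup/3: e =?= e,  V =?= 2,  2 =?= 2.
Delete trivial equation e =?= e.
Bind V := 2; substituting into the one remaining equation that mentions V gives: leaf(leaf(Y2)) =?= leaf(leaf(tup(2, tup(leaf(n), tup(2, 2, 2), tup(2, 2, e)), tup(leaf(n), tup(2, 2, 2), tup(2, 2, e))))). Substituting into the earlier binding gives W := tup(leaf(n), tup(2, 2, 2), tup(2, 2, e)).
Delete trivial equation 2 =?= 2.
Decompose leaf/1: leaf(Y2) =?= leaf(tup(2, tup(leaf(n), tup(2, 2, 2), tup(2, 2, e)), tup(leaf(n), tup(2, 2, 2), tup(2, 2, e)))).
Decompose leaf/1: Y2 =?= tup(2, tup(leaf(n), tup(2, 2, 2), tup(2, 2, e)), tup(leaf(n), tup(2, 2, 2), tup(2, 2, e))).
Bind Y2 := tup(2, tup(leaf(n), tup(2, 2, 2), tup(2, 2, e)), tup(leaf(n), tup(2, 2, 2), tup(2, 2, e))).
MGU = { W ↦ tup(leaf(n), tup(2, 2, 2), tup(2, 2, e)), V ↦ 2, Y2 ↦ tup(2, tup(leaf(n), tup(2, 2, 2), tup(2, 2, e)), tup(leaf(n), tup(2, 2, 2), tup(2, 2, e))) }, so Y2 ↦ tup(2, tup(leaf(n), tup(2, 2, 2), tup(2, 2, e)), tup(leaf(n), tup(2, 2, 2), tup(2, 2, e))).

tup(2, tup(leaf(n), tup(2, 2, 2), tup(2, 2, e)), tup(leaf(n), tup(2, 2, 2), tup(2, 2, e)))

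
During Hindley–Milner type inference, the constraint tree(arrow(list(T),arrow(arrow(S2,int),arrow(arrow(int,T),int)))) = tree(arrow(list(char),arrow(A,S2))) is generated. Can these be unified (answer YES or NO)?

YES

Decompose tree/1: arrow(list(T),arrow(arrow(S2,int),arrow(arrow(int,T),int))) = arrow(list(char),arrow(A,S2)).
Decompose arrow/2: list(T) = list(char),  arrow(arrow(S2,int),arrow(arrow(int,T),int)) = arrow(A,S2).
Decompose list/1: T = char.
Bind T := char; substituting into the remaining equation gives: arrow(arrow(S2,int),arrow(arrow(int,char),int)) = arrow(A,S2).
Decompose arrow/2: arrow(S2,int) = A,  arrow(arrow(int,char),int) = S2.
Bind A := arrow(S2,int); no other remaining equation mentions A.
Bind S2 := arrow(arrow(int,char),int). Substituting into the earlier binding gives A := arrow(arrow(arrow(int,char),int),int).
No equations remain and no clash or occurs-check failure arose, so a unifier exists.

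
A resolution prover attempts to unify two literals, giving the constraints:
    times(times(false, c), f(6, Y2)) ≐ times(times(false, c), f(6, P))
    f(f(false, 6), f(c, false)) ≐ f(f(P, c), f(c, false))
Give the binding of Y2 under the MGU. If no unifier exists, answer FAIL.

Decompose times/2: times(false, c) ≐ times(false, c),  f(6, Y2) ≐ f(6, P).
Delete trivial equation times(false, c) ≐ times(false, c).
Decompose f/2: 6 ≐ 6,  Y2 ≐ P.
Delete trivial equation 6 ≐ 6.
Bind Y2 := P; no other remaining equation mentions Y2.
Decompose f/2: f(false, 6) ≐ f(P, c),  f(c, false) ≐ f(c, false).
Decompose f/2: false ≐ P,  6 ≐ c.
Bind P := false; no other remaining equation mentions P. Substituting into the earlier binding gives Y2 := false.
Clash: constants 6 and c differ; no unifier exists.

FAIL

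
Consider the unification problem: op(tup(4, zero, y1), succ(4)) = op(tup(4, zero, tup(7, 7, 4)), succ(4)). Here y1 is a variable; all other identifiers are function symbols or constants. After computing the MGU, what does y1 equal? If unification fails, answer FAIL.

Decompose op/2: tup(4, zero, y1) = tup(4, zero, tup(7, 7, 4)),  succ(4) = succ(4).
Decompose tup/3: 4 = 4,  zero = zero,  y1 = tup(7, 7, 4).
Delete trivial equation 4 = 4.
Delete trivial equation zero = zero.
Bind y1 := tup(7, 7, 4); no other remaining equation mentions y1.
Delete trivial equation succ(4) = succ(4).
MGU = { y1 -> tup(7, 7, 4) }, so y1 -> tup(7, 7, 4).

tup(7, 7, 4)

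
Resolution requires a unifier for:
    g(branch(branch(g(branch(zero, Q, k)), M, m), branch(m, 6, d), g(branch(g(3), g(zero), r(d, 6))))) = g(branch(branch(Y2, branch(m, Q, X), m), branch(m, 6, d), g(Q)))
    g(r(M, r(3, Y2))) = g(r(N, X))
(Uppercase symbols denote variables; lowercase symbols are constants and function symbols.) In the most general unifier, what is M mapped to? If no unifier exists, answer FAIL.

branch(m, branch(g(3), g(zero), r(d, 6)), r(3, g(branch(zero, branch(g(3), g(zero), r(d, 6)), k))))

Decompose g/1: branch(branch(g(branch(zero, Q, k)), M, m), branch(m, 6, d), g(branch(g(3), g(zero), r(d, 6)))) = branch(branch(Y2, branch(m, Q, X), m), branch(m, 6, d), g(Q)).
Decompose branch/3: branch(g(branch(zero, Q, k)), M, m) = branch(Y2, branch(m, Q, X), m),  branch(m, 6, d) = branch(m, 6, d),  g(branch(g(3), g(zero), r(d, 6))) = g(Q).
Decompose branch/3: g(branch(zero, Q, k)) = Y2,  M = branch(m, Q, X),  m = m.
Bind Y2 := g(branch(zero, Q, k)); substituting into the one remaining equation that mentions Y2 gives: g(r(M, r(3, g(branch(zero, Q, k))))) = g(r(N, X)).
Bind M := branch(m, Q, X); substituting into the one remaining equation that mentions M gives: g(r(branch(m, Q, X), r(3, g(branch(zero, Q, k))))) = g(r(N, X)).
Delete trivial equation m = m.
Delete trivial equation branch(m, 6, d) = branch(m, 6, d).
Decompose g/1: branch(g(3), g(zero), r(d, 6)) = Q.
Bind Q := branch(g(3), g(zero), r(d, 6)); substituting into the remaining equation gives: g(r(branch(m, branch(g(3), g(zero), r(d, 6)), X), r(3, g(branch(zero, branch(g(3), g(zero), r(d, 6)), k))))) = g(r(N, X)). Substituting into the earlier bindings gives Y2 := g(branch(zero, branch(g(3), g(zero), r(d, 6)), k)), M := branch(m, branch(g(3), g(zero), r(d, 6)), X).
Decompose g/1: r(branch(m, branch(g(3), g(zero), r(d, 6)), X), r(3, g(branch(zero, branch(g(3), g(zero), r(d, 6)), k)))) = r(N, X).
Decompose r/2: branch(m, branch(g(3), g(zero), r(d, 6)), X) = N,  r(3, g(branch(zero, branch(g(3), g(zero), r(d, 6)), k))) = X.
Bind N := branch(m, branch(g(3), g(zero), r(d, 6)), X); no other remaining equation mentions N.
Bind X := r(3, g(branch(zero, branch(g(3), g(zero), r(d, 6)), k))). Substituting into the earlier bindings gives M := branch(m, branch(g(3), g(zero), r(d, 6)), r(3, g(branch(zero, branch(g(3), g(zero), r(d, 6)), k)))), N := branch(m, branch(g(3), g(zero), r(d, 6)), r(3, g(branch(zero, branch(g(3), g(zero), r(d, 6)), k)))).
MGU = { Y2 ↦ g(branch(zero, branch(g(3), g(zero), r(d, 6)), k)), M ↦ branch(m, branch(g(3), g(zero), r(d, 6)), r(3, g(branch(zero, branch(g(3), g(zero), r(d, 6)), k)))), Q ↦ branch(g(3), g(zero), r(d, 6)), N ↦ branch(m, branch(g(3), g(zero), r(d, 6)), r(3, g(branch(zero, branch(g(3), g(zero), r(d, 6)), k)))), X ↦ r(3, g(branch(zero, branch(g(3), g(zero), r(d, 6)), k))) }, so M ↦ branch(m, branch(g(3), g(zero), r(d, 6)), r(3, g(branch(zero, branch(g(3), g(zero), r(d, 6)), k)))).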